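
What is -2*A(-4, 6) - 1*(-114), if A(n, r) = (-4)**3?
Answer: 242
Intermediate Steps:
A(n, r) = -64
-2*A(-4, 6) - 1*(-114) = -2*(-64) - 1*(-114) = 128 + 114 = 242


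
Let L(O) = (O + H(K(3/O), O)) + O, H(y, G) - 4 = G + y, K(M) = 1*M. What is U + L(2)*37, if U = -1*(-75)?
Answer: 1001/2 ≈ 500.50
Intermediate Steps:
U = 75
K(M) = M
H(y, G) = 4 + G + y (H(y, G) = 4 + (G + y) = 4 + G + y)
L(O) = 4 + 3*O + 3/O (L(O) = (O + (4 + O + 3/O)) + O = (4 + 2*O + 3/O) + O = 4 + 3*O + 3/O)
U + L(2)*37 = 75 + (4 + 3*2 + 3/2)*37 = 75 + (4 + 6 + 3*(½))*37 = 75 + (4 + 6 + 3/2)*37 = 75 + (23/2)*37 = 75 + 851/2 = 1001/2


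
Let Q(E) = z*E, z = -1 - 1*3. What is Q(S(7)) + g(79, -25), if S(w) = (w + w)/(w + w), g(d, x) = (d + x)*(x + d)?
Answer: 2912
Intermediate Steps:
z = -4 (z = -1 - 3 = -4)
g(d, x) = (d + x)**2 (g(d, x) = (d + x)*(d + x) = (d + x)**2)
S(w) = 1 (S(w) = (2*w)/((2*w)) = (2*w)*(1/(2*w)) = 1)
Q(E) = -4*E
Q(S(7)) + g(79, -25) = -4*1 + (79 - 25)**2 = -4 + 54**2 = -4 + 2916 = 2912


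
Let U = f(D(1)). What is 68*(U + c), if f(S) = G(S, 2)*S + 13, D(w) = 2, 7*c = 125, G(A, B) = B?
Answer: 16592/7 ≈ 2370.3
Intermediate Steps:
c = 125/7 (c = (⅐)*125 = 125/7 ≈ 17.857)
f(S) = 13 + 2*S (f(S) = 2*S + 13 = 13 + 2*S)
U = 17 (U = 13 + 2*2 = 13 + 4 = 17)
68*(U + c) = 68*(17 + 125/7) = 68*(244/7) = 16592/7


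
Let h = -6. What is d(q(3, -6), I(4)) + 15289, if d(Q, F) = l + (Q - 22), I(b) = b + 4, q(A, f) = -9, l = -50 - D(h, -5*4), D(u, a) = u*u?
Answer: 15172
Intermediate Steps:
D(u, a) = u²
l = -86 (l = -50 - 1*(-6)² = -50 - 1*36 = -50 - 36 = -86)
I(b) = 4 + b
d(Q, F) = -108 + Q (d(Q, F) = -86 + (Q - 22) = -86 + (-22 + Q) = -108 + Q)
d(q(3, -6), I(4)) + 15289 = (-108 - 9) + 15289 = -117 + 15289 = 15172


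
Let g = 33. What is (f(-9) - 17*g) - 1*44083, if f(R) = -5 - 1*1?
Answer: -44650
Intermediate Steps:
f(R) = -6 (f(R) = -5 - 1 = -6)
(f(-9) - 17*g) - 1*44083 = (-6 - 17*33) - 1*44083 = (-6 - 561) - 44083 = -567 - 44083 = -44650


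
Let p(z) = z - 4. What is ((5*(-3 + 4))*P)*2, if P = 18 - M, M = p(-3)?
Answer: 250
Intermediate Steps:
p(z) = -4 + z
M = -7 (M = -4 - 3 = -7)
P = 25 (P = 18 - 1*(-7) = 18 + 7 = 25)
((5*(-3 + 4))*P)*2 = ((5*(-3 + 4))*25)*2 = ((5*1)*25)*2 = (5*25)*2 = 125*2 = 250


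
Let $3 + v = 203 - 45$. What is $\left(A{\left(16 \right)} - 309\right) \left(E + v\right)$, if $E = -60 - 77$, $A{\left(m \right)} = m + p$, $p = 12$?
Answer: $-5058$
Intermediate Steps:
$A{\left(m \right)} = 12 + m$ ($A{\left(m \right)} = m + 12 = 12 + m$)
$v = 155$ ($v = -3 + \left(203 - 45\right) = -3 + 158 = 155$)
$E = -137$ ($E = -60 - 77 = -137$)
$\left(A{\left(16 \right)} - 309\right) \left(E + v\right) = \left(\left(12 + 16\right) - 309\right) \left(-137 + 155\right) = \left(28 - 309\right) 18 = \left(-281\right) 18 = -5058$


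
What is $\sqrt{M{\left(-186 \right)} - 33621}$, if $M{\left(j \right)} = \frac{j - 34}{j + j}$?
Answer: $\frac{i \sqrt{290782914}}{93} \approx 183.36 i$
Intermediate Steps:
$M{\left(j \right)} = \frac{-34 + j}{2 j}$
$\sqrt{M{\left(-186 \right)} - 33621} = \sqrt{\frac{-34 - 186}{2 \left(-186\right)} - 33621} = \sqrt{\frac{1}{2} \left(- \frac{1}{186}\right) \left(-220\right) - 33621} = \sqrt{\frac{55}{93} - 33621} = \sqrt{- \frac{3126698}{93}} = \frac{i \sqrt{290782914}}{93}$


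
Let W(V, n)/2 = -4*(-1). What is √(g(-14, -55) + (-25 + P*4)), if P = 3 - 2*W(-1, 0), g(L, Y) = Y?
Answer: 2*I*√33 ≈ 11.489*I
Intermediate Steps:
W(V, n) = 8 (W(V, n) = 2*(-4*(-1)) = 2*4 = 8)
P = -13 (P = 3 - 2*8 = 3 - 16 = -13)
√(g(-14, -55) + (-25 + P*4)) = √(-55 + (-25 - 13*4)) = √(-55 + (-25 - 52)) = √(-55 - 77) = √(-132) = 2*I*√33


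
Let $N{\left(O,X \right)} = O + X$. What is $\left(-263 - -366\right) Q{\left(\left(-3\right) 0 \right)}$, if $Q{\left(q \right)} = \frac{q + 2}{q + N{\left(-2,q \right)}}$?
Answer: $-103$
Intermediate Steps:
$Q{\left(q \right)} = \frac{2 + q}{-2 + 2 q}$ ($Q{\left(q \right)} = \frac{q + 2}{q + \left(-2 + q\right)} = \frac{2 + q}{-2 + 2 q}$)
$\left(-263 - -366\right) Q{\left(\left(-3\right) 0 \right)} = \left(-263 - -366\right) \frac{2 - 0}{2 \left(-1 - 0\right)} = \left(-263 + 366\right) \frac{2 + 0}{2 \left(-1 + 0\right)} = 103 \cdot \frac{1}{2} \frac{1}{-1} \cdot 2 = 103 \cdot \frac{1}{2} \left(-1\right) 2 = 103 \left(-1\right) = -103$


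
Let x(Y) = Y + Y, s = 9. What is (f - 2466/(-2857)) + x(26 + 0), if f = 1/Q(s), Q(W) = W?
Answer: 1362127/25713 ≈ 52.974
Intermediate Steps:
x(Y) = 2*Y
f = ⅑ (f = 1/9 = ⅑ ≈ 0.11111)
(f - 2466/(-2857)) + x(26 + 0) = (⅑ - 2466/(-2857)) + 2*(26 + 0) = (⅑ - 2466*(-1/2857)) + 2*26 = (⅑ + 2466/2857) + 52 = 25051/25713 + 52 = 1362127/25713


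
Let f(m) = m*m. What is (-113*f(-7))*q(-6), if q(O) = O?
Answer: 33222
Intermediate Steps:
f(m) = m**2
(-113*f(-7))*q(-6) = -113*(-7)**2*(-6) = -113*49*(-6) = -5537*(-6) = 33222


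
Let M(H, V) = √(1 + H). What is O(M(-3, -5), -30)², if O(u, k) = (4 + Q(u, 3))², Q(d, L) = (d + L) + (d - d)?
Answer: (7 + I*√2)⁴ ≈ 1817.0 + 1861.1*I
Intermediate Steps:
Q(d, L) = L + d (Q(d, L) = (L + d) + 0 = L + d)
O(u, k) = (7 + u)² (O(u, k) = (4 + (3 + u))² = (7 + u)²)
O(M(-3, -5), -30)² = ((7 + √(1 - 3))²)² = ((7 + √(-2))²)² = ((7 + I*√2)²)² = (7 + I*√2)⁴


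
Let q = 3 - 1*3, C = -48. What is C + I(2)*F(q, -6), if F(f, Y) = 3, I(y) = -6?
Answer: -66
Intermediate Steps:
q = 0 (q = 3 - 3 = 0)
C + I(2)*F(q, -6) = -48 - 6*3 = -48 - 18 = -66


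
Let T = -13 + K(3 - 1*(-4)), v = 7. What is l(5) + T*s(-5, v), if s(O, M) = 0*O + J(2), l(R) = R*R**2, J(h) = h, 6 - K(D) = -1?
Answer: 113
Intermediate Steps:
K(D) = 7 (K(D) = 6 - 1*(-1) = 6 + 1 = 7)
l(R) = R**3
s(O, M) = 2 (s(O, M) = 0*O + 2 = 0 + 2 = 2)
T = -6 (T = -13 + 7 = -6)
l(5) + T*s(-5, v) = 5**3 - 6*2 = 125 - 12 = 113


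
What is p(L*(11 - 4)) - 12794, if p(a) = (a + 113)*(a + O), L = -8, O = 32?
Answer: -14162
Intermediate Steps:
p(a) = (32 + a)*(113 + a) (p(a) = (a + 113)*(a + 32) = (113 + a)*(32 + a) = (32 + a)*(113 + a))
p(L*(11 - 4)) - 12794 = (3616 + (-8*(11 - 4))**2 + 145*(-8*(11 - 4))) - 12794 = (3616 + (-8*7)**2 + 145*(-8*7)) - 12794 = (3616 + (-56)**2 + 145*(-56)) - 12794 = (3616 + 3136 - 8120) - 12794 = -1368 - 12794 = -14162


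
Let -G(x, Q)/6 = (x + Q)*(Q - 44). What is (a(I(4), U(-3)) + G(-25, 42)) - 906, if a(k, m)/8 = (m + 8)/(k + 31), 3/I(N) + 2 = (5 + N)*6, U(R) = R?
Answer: -226330/323 ≈ -700.71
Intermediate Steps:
I(N) = 3/(28 + 6*N) (I(N) = 3/(-2 + (5 + N)*6) = 3/(-2 + (30 + 6*N)) = 3/(28 + 6*N))
G(x, Q) = -6*(-44 + Q)*(Q + x) (G(x, Q) = -6*(x + Q)*(Q - 44) = -6*(Q + x)*(-44 + Q) = -6*(-44 + Q)*(Q + x))
a(k, m) = 8*(8 + m)/(31 + k) (a(k, m) = 8*((m + 8)/(k + 31)) = 8*((8 + m)/(31 + k)) = 8*(8 + m)/(31 + k))
(a(I(4), U(-3)) + G(-25, 42)) - 906 = (8*(8 - 3)/(31 + 3/(2*(14 + 3*4))) + (-6*42² + 264*42 + 264*(-25) - 6*42*(-25))) - 906 = (8*5/(31 + 3/(2*(14 + 12))) + (-6*1764 + 11088 - 6600 + 6300)) - 906 = (8*5/(31 + (3/2)/26) + (-10584 + 11088 - 6600 + 6300)) - 906 = (8*5/(31 + (3/2)*(1/26)) + 204) - 906 = (8*5/(31 + 3/52) + 204) - 906 = (8*5/(1615/52) + 204) - 906 = (8*(52/1615)*5 + 204) - 906 = (416/323 + 204) - 906 = 66308/323 - 906 = -226330/323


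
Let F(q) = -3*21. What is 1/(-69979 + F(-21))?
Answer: -1/70042 ≈ -1.4277e-5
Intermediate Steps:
F(q) = -63
1/(-69979 + F(-21)) = 1/(-69979 - 63) = 1/(-70042) = -1/70042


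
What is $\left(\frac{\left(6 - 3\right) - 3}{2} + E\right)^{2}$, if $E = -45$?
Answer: $2025$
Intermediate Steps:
$\left(\frac{\left(6 - 3\right) - 3}{2} + E\right)^{2} = \left(\frac{\left(6 - 3\right) - 3}{2} - 45\right)^{2} = \left(\left(\left(6 - 3\right) - 3\right) \frac{1}{2} - 45\right)^{2} = \left(\left(3 - 3\right) \frac{1}{2} - 45\right)^{2} = \left(0 \cdot \frac{1}{2} - 45\right)^{2} = \left(0 - 45\right)^{2} = \left(-45\right)^{2} = 2025$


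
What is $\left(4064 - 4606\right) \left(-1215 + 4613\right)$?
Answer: $-1841716$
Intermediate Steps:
$\left(4064 - 4606\right) \left(-1215 + 4613\right) = \left(-542\right) 3398 = -1841716$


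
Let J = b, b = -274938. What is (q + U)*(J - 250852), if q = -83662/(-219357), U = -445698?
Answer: 51404854420193960/219357 ≈ 2.3434e+11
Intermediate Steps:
q = 83662/219357 (q = -83662*(-1/219357) = 83662/219357 ≈ 0.38140)
J = -274938
(q + U)*(J - 250852) = (83662/219357 - 445698)*(-274938 - 250852) = -97766892524/219357*(-525790) = 51404854420193960/219357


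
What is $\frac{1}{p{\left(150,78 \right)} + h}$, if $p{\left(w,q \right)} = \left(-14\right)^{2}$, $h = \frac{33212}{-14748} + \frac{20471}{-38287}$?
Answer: $\frac{141164169}{27274803586} \approx 0.0051756$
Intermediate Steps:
$h = - \frac{393373538}{141164169}$ ($h = 33212 \left(- \frac{1}{14748}\right) + 20471 \left(- \frac{1}{38287}\right) = - \frac{8303}{3687} - \frac{20471}{38287} = - \frac{393373538}{141164169} \approx -2.7866$)
$p{\left(w,q \right)} = 196$
$\frac{1}{p{\left(150,78 \right)} + h} = \frac{1}{196 - \frac{393373538}{141164169}} = \frac{1}{\frac{27274803586}{141164169}} = \frac{141164169}{27274803586}$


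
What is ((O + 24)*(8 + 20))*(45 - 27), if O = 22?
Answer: 23184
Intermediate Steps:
((O + 24)*(8 + 20))*(45 - 27) = ((22 + 24)*(8 + 20))*(45 - 27) = (46*28)*18 = 1288*18 = 23184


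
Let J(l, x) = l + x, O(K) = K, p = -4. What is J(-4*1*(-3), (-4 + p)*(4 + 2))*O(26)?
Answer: -936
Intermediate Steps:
J(-4*1*(-3), (-4 + p)*(4 + 2))*O(26) = (-4*1*(-3) + (-4 - 4)*(4 + 2))*26 = (-4*(-3) - 8*6)*26 = (12 - 48)*26 = -36*26 = -936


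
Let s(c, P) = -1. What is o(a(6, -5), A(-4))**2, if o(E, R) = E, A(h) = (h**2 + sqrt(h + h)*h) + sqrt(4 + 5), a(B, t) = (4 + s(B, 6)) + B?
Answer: 81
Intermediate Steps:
a(B, t) = 3 + B (a(B, t) = (4 - 1) + B = 3 + B)
A(h) = 3 + h**2 + sqrt(2)*h**(3/2) (A(h) = (h**2 + sqrt(2*h)*h) + sqrt(9) = (h**2 + (sqrt(2)*sqrt(h))*h) + 3 = (h**2 + sqrt(2)*h**(3/2)) + 3 = 3 + h**2 + sqrt(2)*h**(3/2))
o(a(6, -5), A(-4))**2 = (3 + 6)**2 = 9**2 = 81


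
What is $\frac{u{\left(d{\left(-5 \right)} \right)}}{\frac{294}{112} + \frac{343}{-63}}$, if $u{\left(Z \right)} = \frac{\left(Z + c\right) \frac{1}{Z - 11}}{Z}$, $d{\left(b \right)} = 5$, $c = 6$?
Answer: $\frac{132}{1015} \approx 0.13005$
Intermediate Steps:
$u{\left(Z \right)} = \frac{6 + Z}{Z \left(-11 + Z\right)}$ ($u{\left(Z \right)} = \frac{\left(Z + 6\right) \frac{1}{Z - 11}}{Z} = \frac{\left(6 + Z\right) \frac{1}{-11 + Z}}{Z} = \frac{\frac{1}{-11 + Z} \left(6 + Z\right)}{Z} = \frac{6 + Z}{Z \left(-11 + Z\right)}$)
$\frac{u{\left(d{\left(-5 \right)} \right)}}{\frac{294}{112} + \frac{343}{-63}} = \frac{\frac{1}{5} \frac{1}{-11 + 5} \left(6 + 5\right)}{\frac{294}{112} + \frac{343}{-63}} = \frac{\frac{1}{5} \frac{1}{-6} \cdot 11}{294 \cdot \frac{1}{112} + 343 \left(- \frac{1}{63}\right)} = \frac{\frac{1}{5} \left(- \frac{1}{6}\right) 11}{\frac{21}{8} - \frac{49}{9}} = - \frac{11}{30 \left(- \frac{203}{72}\right)} = \left(- \frac{11}{30}\right) \left(- \frac{72}{203}\right) = \frac{132}{1015}$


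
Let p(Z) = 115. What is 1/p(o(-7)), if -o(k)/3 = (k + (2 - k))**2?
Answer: 1/115 ≈ 0.0086956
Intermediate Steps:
o(k) = -12 (o(k) = -3*(k + (2 - k))**2 = -3*2**2 = -3*4 = -12)
1/p(o(-7)) = 1/115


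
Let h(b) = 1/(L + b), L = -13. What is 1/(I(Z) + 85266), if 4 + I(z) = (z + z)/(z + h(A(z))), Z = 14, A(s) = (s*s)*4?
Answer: 10795/920424878 ≈ 1.1728e-5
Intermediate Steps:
A(s) = 4*s² (A(s) = s²*4 = 4*s²)
h(b) = 1/(-13 + b)
I(z) = -4 + 2*z/(z + 1/(-13 + 4*z²)) (I(z) = -4 + (z + z)/(z + 1/(-13 + 4*z²)) = -4 + (2*z)/(z + 1/(-13 + 4*z²)) = -4 + 2*z/(z + 1/(-13 + 4*z²)))
1/(I(Z) + 85266) = 1/(2*(-2 - 4*14³ + 13*14)/(1 - 13*14 + 4*14³) + 85266) = 1/(2*(-2 - 4*2744 + 182)/(1 - 182 + 4*2744) + 85266) = 1/(2*(-2 - 10976 + 182)/(1 - 182 + 10976) + 85266) = 1/(2*(-10796)/10795 + 85266) = 1/(2*(1/10795)*(-10796) + 85266) = 1/(-21592/10795 + 85266) = 1/(920424878/10795) = 10795/920424878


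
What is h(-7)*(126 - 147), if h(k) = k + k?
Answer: 294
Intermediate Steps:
h(k) = 2*k
h(-7)*(126 - 147) = (2*(-7))*(126 - 147) = -14*(-21) = 294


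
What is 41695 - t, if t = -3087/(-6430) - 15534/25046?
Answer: 3357413181859/80522890 ≈ 41695.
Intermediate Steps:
t = -11283309/80522890 (t = -3087*(-1/6430) - 15534*1/25046 = 3087/6430 - 7767/12523 = -11283309/80522890 ≈ -0.14013)
41695 - t = 41695 - 1*(-11283309/80522890) = 41695 + 11283309/80522890 = 3357413181859/80522890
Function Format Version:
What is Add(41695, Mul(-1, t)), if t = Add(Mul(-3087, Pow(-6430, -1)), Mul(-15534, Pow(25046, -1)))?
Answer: Rational(3357413181859, 80522890) ≈ 41695.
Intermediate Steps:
t = Rational(-11283309, 80522890) (t = Add(Mul(-3087, Rational(-1, 6430)), Mul(-15534, Rational(1, 25046))) = Add(Rational(3087, 6430), Rational(-7767, 12523)) = Rational(-11283309, 80522890) ≈ -0.14013)
Add(41695, Mul(-1, t)) = Add(41695, Mul(-1, Rational(-11283309, 80522890))) = Add(41695, Rational(11283309, 80522890)) = Rational(3357413181859, 80522890)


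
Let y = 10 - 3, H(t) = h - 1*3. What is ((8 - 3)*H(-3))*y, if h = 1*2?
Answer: -35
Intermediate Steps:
h = 2
H(t) = -1 (H(t) = 2 - 1*3 = 2 - 3 = -1)
y = 7
((8 - 3)*H(-3))*y = ((8 - 3)*(-1))*7 = (5*(-1))*7 = -5*7 = -35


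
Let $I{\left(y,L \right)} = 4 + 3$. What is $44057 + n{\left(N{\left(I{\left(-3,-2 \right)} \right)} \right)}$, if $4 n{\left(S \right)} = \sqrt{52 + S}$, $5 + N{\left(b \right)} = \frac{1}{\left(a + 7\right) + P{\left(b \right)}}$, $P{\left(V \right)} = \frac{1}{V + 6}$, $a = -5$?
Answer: $44057 + \frac{\sqrt{3846}}{36} \approx 44059.0$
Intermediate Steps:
$P{\left(V \right)} = \frac{1}{6 + V}$
$I{\left(y,L \right)} = 7$
$N{\left(b \right)} = -5 + \frac{1}{2 + \frac{1}{6 + b}}$ ($N{\left(b \right)} = -5 + \frac{1}{\left(-5 + 7\right) + \frac{1}{6 + b}} = -5 + \frac{1}{2 + \frac{1}{6 + b}}$)
$n{\left(S \right)} = \frac{\sqrt{52 + S}}{4}$
$44057 + n{\left(N{\left(I{\left(-3,-2 \right)} \right)} \right)} = 44057 + \frac{\sqrt{52 + \frac{-59 - 63}{13 + 2 \cdot 7}}}{4} = 44057 + \frac{\sqrt{52 + \frac{-59 - 63}{13 + 14}}}{4} = 44057 + \frac{\sqrt{52 + \frac{1}{27} \left(-122\right)}}{4} = 44057 + \frac{\sqrt{52 - \frac{122}{27}}}{4} = 44057 + \frac{\sqrt{\frac{1282}{27}}}{4} = 44057 + \frac{\frac{1}{9} \sqrt{3846}}{4} = 44057 + \frac{\sqrt{3846}}{36}$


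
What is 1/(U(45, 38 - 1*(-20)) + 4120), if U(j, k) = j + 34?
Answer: 1/4199 ≈ 0.00023815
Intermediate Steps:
U(j, k) = 34 + j
1/(U(45, 38 - 1*(-20)) + 4120) = 1/((34 + 45) + 4120) = 1/(79 + 4120) = 1/4199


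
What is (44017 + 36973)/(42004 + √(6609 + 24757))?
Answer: 340190396/176430465 - 8099*√31366/176430465 ≈ 1.9201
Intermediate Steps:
(44017 + 36973)/(42004 + √(6609 + 24757)) = 80990/(42004 + √31366)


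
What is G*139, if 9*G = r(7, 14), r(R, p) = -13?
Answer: -1807/9 ≈ -200.78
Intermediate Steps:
G = -13/9 (G = (⅑)*(-13) = -13/9 ≈ -1.4444)
G*139 = -13/9*139 = -1807/9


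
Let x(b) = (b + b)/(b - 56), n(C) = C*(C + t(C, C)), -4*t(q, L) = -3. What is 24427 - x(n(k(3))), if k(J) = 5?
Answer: 2662773/109 ≈ 24429.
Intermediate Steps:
t(q, L) = ¾ (t(q, L) = -¼*(-3) = ¾)
n(C) = C*(¾ + C) (n(C) = C*(C + ¾) = C*(¾ + C))
x(b) = 2*b/(-56 + b) (x(b) = (2*b)/(-56 + b) = 2*b/(-56 + b))
24427 - x(n(k(3))) = 24427 - 2*(¼)*5*(3 + 4*5)/(-56 + (¼)*5*(3 + 4*5)) = 24427 - 2*(¼)*5*(3 + 20)/(-56 + (¼)*5*(3 + 20)) = 24427 - 2*(¼)*5*23/(-56 + (¼)*5*23) = 24427 - 2*115/(4*(-56 + 115/4)) = 24427 - 2*115/(4*(-109/4)) = 24427 - 2*115*(-4)/(4*109) = 24427 - 1*(-230/109) = 24427 + 230/109 = 2662773/109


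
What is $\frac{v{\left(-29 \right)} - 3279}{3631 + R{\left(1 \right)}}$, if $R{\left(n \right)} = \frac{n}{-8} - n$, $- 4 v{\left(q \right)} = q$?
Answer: $- \frac{26174}{29039} \approx -0.90134$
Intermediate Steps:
$v{\left(q \right)} = - \frac{q}{4}$
$R{\left(n \right)} = - \frac{9 n}{8}$ ($R{\left(n \right)} = n \left(- \frac{1}{8}\right) - n = - \frac{n}{8} - n = - \frac{9 n}{8}$)
$\frac{v{\left(-29 \right)} - 3279}{3631 + R{\left(1 \right)}} = \frac{\left(- \frac{1}{4}\right) \left(-29\right) - 3279}{3631 - \frac{9}{8}} = \frac{\frac{29}{4} - 3279}{3631 - \frac{9}{8}} = - \frac{13087}{4 \cdot \frac{29039}{8}} = \left(- \frac{13087}{4}\right) \frac{8}{29039} = - \frac{26174}{29039}$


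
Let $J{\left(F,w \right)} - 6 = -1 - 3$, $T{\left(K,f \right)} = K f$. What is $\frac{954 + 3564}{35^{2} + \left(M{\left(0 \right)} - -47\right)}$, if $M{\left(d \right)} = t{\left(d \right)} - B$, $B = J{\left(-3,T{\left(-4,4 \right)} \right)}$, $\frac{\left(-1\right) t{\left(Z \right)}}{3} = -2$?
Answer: $\frac{2259}{638} \approx 3.5408$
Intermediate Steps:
$t{\left(Z \right)} = 6$ ($t{\left(Z \right)} = \left(-3\right) \left(-2\right) = 6$)
$J{\left(F,w \right)} = 2$ ($J{\left(F,w \right)} = 6 - 4 = 2$)
$B = 2$
$M{\left(d \right)} = 4$ ($M{\left(d \right)} = 6 - 2 = 4$)
$\frac{954 + 3564}{35^{2} + \left(M{\left(0 \right)} - -47\right)} = \frac{954 + 3564}{35^{2} + \left(4 - -47\right)} = \frac{4518}{1225 + \left(4 + 47\right)} = \frac{4518}{1225 + 51} = \frac{4518}{1276} = 4518 \cdot \frac{1}{1276} = \frac{2259}{638}$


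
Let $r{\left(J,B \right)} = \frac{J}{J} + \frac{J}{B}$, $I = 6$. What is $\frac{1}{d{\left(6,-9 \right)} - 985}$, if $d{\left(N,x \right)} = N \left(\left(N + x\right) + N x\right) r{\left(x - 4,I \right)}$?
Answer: $- \frac{1}{586} \approx -0.0017065$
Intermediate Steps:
$r{\left(J,B \right)} = 1 + \frac{J}{B}$
$d{\left(N,x \right)} = N \left(\frac{1}{3} + \frac{x}{6}\right) \left(N + x + N x\right)$ ($d{\left(N,x \right)} = N \left(\left(N + x\right) + N x\right) \frac{6 + \left(x - 4\right)}{6} = N \left(N + x + N x\right) \frac{6 + \left(-4 + x\right)}{6} = N \left(N + x + N x\right) \frac{2 + x}{6} = N \left(N + x + N x\right) \left(\frac{1}{3} + \frac{x}{6}\right) = N \left(\frac{1}{3} + \frac{x}{6}\right) \left(N + x + N x\right)$)
$\frac{1}{d{\left(6,-9 \right)} - 985} = \frac{1}{\frac{1}{6} \cdot 6 \left(2 - 9\right) \left(6 - 9 + 6 \left(-9\right)\right) - 985} = \frac{1}{\frac{1}{6} \cdot 6 \left(-7\right) \left(6 - 9 - 54\right) - 985} = \frac{1}{\frac{1}{6} \cdot 6 \left(-7\right) \left(-57\right) - 985} = \frac{1}{399 - 985} = \frac{1}{-586} = - \frac{1}{586}$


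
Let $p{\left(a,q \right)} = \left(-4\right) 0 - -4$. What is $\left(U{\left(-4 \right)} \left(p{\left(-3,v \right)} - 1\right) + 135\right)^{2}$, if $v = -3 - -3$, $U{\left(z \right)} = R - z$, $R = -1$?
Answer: $20736$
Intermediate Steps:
$U{\left(z \right)} = -1 - z$
$v = 0$ ($v = -3 + 3 = 0$)
$p{\left(a,q \right)} = 4$ ($p{\left(a,q \right)} = 0 + 4 = 4$)
$\left(U{\left(-4 \right)} \left(p{\left(-3,v \right)} - 1\right) + 135\right)^{2} = \left(\left(-1 - -4\right) \left(4 - 1\right) + 135\right)^{2} = \left(\left(-1 + 4\right) 3 + 135\right)^{2} = \left(3 \cdot 3 + 135\right)^{2} = \left(9 + 135\right)^{2} = 144^{2} = 20736$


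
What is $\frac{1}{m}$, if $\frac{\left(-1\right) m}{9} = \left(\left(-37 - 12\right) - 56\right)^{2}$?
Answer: $- \frac{1}{99225} \approx -1.0078 \cdot 10^{-5}$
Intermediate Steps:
$m = -99225$ ($m = - 9 \left(\left(-37 - 12\right) - 56\right)^{2} = - 9 \left(-49 - 56\right)^{2} = - 9 \left(-105\right)^{2} = \left(-9\right) 11025 = -99225$)
$\frac{1}{m} = \frac{1}{-99225} = - \frac{1}{99225}$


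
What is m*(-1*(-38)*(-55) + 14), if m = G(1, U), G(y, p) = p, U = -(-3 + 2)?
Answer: -2076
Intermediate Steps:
U = 1 (U = -1*(-1) = 1)
m = 1
m*(-1*(-38)*(-55) + 14) = 1*(-1*(-38)*(-55) + 14) = 1*(38*(-55) + 14) = 1*(-2090 + 14) = 1*(-2076) = -2076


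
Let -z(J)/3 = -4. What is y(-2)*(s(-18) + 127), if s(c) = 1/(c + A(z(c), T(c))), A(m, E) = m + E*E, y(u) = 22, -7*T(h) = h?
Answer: 42449/15 ≈ 2829.9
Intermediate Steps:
T(h) = -h/7
z(J) = 12 (z(J) = -3*(-4) = 12)
A(m, E) = m + E**2
s(c) = 1/(12 + c + c**2/49) (s(c) = 1/(c + (12 + (-c/7)**2)) = 1/(c + (12 + c**2/49)) = 1/(12 + c + c**2/49))
y(-2)*(s(-18) + 127) = 22*(49/(588 + (-18)**2 + 49*(-18)) + 127) = 22*(49/(588 + 324 - 882) + 127) = 22*(49/30 + 127) = 22*(3859/30) = 42449/15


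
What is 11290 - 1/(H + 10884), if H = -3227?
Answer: 86447529/7657 ≈ 11290.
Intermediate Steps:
11290 - 1/(H + 10884) = 11290 - 1/(-3227 + 10884) = 11290 - 1/7657 = 86447529/7657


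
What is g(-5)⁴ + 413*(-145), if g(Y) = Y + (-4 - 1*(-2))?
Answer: -57484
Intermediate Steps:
g(Y) = -2 + Y (g(Y) = Y + (-4 + 2) = Y - 2 = -2 + Y)
g(-5)⁴ + 413*(-145) = (-2 - 5)⁴ + 413*(-145) = (-7)⁴ - 59885 = 2401 - 59885 = -57484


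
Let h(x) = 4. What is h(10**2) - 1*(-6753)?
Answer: 6757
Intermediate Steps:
h(10**2) - 1*(-6753) = 4 - 1*(-6753) = 4 + 6753 = 6757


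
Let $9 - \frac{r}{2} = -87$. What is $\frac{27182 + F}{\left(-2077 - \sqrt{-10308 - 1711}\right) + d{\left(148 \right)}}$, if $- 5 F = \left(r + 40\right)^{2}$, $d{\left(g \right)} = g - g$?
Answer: $- \frac{85246311}{10814870} + \frac{41043 i \sqrt{12019}}{10814870} \approx -7.8823 + 0.41606 i$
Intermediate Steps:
$r = 192$ ($r = 18 - -174 = 18 + 174 = 192$)
$d{\left(g \right)} = 0$
$F = - \frac{53824}{5}$ ($F = - \frac{\left(192 + 40\right)^{2}}{5} = - \frac{232^{2}}{5} = \left(- \frac{1}{5}\right) 53824 = - \frac{53824}{5} \approx -10765.0$)
$\frac{27182 + F}{\left(-2077 - \sqrt{-10308 - 1711}\right) + d{\left(148 \right)}} = \frac{27182 - \frac{53824}{5}}{\left(-2077 - \sqrt{-10308 - 1711}\right) + 0} = \frac{82086}{5 \left(\left(-2077 - \sqrt{-12019}\right) + 0\right)} = \frac{82086}{5 \left(\left(-2077 - i \sqrt{12019}\right) + 0\right)} = \frac{82086}{5 \left(-2077 - i \sqrt{12019}\right)}$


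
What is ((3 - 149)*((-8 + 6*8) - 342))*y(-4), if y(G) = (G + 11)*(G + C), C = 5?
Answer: 308644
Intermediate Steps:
y(G) = (5 + G)*(11 + G) (y(G) = (G + 11)*(G + 5) = (11 + G)*(5 + G) = (5 + G)*(11 + G))
((3 - 149)*((-8 + 6*8) - 342))*y(-4) = ((3 - 149)*((-8 + 6*8) - 342))*(55 + (-4)**2 + 16*(-4)) = (-146*((-8 + 48) - 342))*(55 + 16 - 64) = -146*(40 - 342)*7 = -146*(-302)*7 = 44092*7 = 308644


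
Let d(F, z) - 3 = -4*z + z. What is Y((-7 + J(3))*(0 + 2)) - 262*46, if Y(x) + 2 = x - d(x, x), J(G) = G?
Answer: -12089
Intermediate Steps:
d(F, z) = 3 - 3*z (d(F, z) = 3 + (-4*z + z) = 3 - 3*z)
Y(x) = -5 + 4*x (Y(x) = -2 + (x - (3 - 3*x)) = -2 + (x + (-3 + 3*x)) = -2 + (-3 + 4*x) = -5 + 4*x)
Y((-7 + J(3))*(0 + 2)) - 262*46 = (-5 + 4*((-7 + 3)*(0 + 2))) - 262*46 = (-5 + 4*(-4*2)) - 12052 = (-5 + 4*(-8)) - 12052 = (-5 - 32) - 12052 = -37 - 12052 = -12089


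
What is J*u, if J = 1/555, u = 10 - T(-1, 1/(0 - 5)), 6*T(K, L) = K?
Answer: 61/3330 ≈ 0.018318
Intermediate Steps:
T(K, L) = K/6
u = 61/6 (u = 10 - (-1)/6 = 10 - 1*(-1/6) = 10 + 1/6 = 61/6 ≈ 10.167)
J = 1/555 ≈ 0.0018018
J*u = (1/555)*(61/6) = 61/3330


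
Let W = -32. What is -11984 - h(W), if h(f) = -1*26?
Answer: -11958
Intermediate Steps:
h(f) = -26
-11984 - h(W) = -11984 - 1*(-26) = -11984 + 26 = -11958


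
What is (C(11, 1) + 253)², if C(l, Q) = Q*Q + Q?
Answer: 65025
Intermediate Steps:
C(l, Q) = Q + Q² (C(l, Q) = Q² + Q = Q + Q²)
(C(11, 1) + 253)² = (1*(1 + 1) + 253)² = (1*2 + 253)² = (2 + 253)² = 255² = 65025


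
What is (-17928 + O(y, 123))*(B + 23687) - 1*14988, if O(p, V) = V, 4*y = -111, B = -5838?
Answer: -317816433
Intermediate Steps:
y = -111/4 (y = (¼)*(-111) = -111/4 ≈ -27.750)
(-17928 + O(y, 123))*(B + 23687) - 1*14988 = (-17928 + 123)*(-5838 + 23687) - 1*14988 = -17805*17849 - 14988 = -317801445 - 14988 = -317816433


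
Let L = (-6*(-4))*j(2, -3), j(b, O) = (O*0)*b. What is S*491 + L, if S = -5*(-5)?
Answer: 12275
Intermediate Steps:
j(b, O) = 0 (j(b, O) = 0*b = 0)
L = 0 (L = -6*(-4)*0 = 24*0 = 0)
S = 25
S*491 + L = 25*491 + 0 = 12275 + 0 = 12275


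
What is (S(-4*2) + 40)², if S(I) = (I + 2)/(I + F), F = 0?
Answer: 26569/16 ≈ 1660.6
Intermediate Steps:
S(I) = (2 + I)/I (S(I) = (I + 2)/(I + 0) = (2 + I)/I)
(S(-4*2) + 40)² = ((2 - 4*2)/((-4*2)) + 40)² = ((2 - 8)/(-8) + 40)² = (-⅛*(-6) + 40)² = (¾ + 40)² = (163/4)² = 26569/16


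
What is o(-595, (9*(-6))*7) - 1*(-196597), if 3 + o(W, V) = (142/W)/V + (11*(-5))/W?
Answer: 22107988736/112455 ≈ 1.9659e+5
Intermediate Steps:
o(W, V) = -3 - 55/W + 142/(V*W) (o(W, V) = -3 + ((142/W)/V + (11*(-5))/W) = -3 + (142/(V*W) - 55/W) = -3 + (-55/W + 142/(V*W)) = -3 - 55/W + 142/(V*W))
o(-595, (9*(-6))*7) - 1*(-196597) = (-3 - 55/(-595) + 142/(((9*(-6))*7)*(-595))) - 1*(-196597) = (-3 - 55*(-1/595) + 142*(-1/595)/(-54*7)) + 196597 = (-3 + 11/119 + 142*(-1/595)/(-378)) + 196597 = (-3 + 11/119 + 142*(-1/378)*(-1/595)) + 196597 = (-3 + 11/119 + 71/112455) + 196597 = -326899/112455 + 196597 = 22107988736/112455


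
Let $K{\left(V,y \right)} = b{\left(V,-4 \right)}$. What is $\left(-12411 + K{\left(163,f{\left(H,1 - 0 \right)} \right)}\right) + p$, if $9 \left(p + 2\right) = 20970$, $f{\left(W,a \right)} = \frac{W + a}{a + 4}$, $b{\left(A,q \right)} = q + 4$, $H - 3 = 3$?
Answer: $-10083$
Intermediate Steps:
$H = 6$ ($H = 3 + 3 = 6$)
$b{\left(A,q \right)} = 4 + q$
$f{\left(W,a \right)} = \frac{W + a}{4 + a}$
$K{\left(V,y \right)} = 0$ ($K{\left(V,y \right)} = 4 - 4 = 0$)
$p = 2328$ ($p = -2 + \frac{1}{9} \cdot 20970 = -2 + 2330 = 2328$)
$\left(-12411 + K{\left(163,f{\left(H,1 - 0 \right)} \right)}\right) + p = \left(-12411 + 0\right) + 2328 = -12411 + 2328 = -10083$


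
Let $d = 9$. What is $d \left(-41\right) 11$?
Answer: $-4059$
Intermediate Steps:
$d \left(-41\right) 11 = 9 \left(-41\right) 11 = \left(-369\right) 11 = -4059$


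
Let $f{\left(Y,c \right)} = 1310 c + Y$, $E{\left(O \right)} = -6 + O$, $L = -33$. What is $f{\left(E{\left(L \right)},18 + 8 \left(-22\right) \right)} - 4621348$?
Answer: $-4828367$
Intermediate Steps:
$f{\left(Y,c \right)} = Y + 1310 c$
$f{\left(E{\left(L \right)},18 + 8 \left(-22\right) \right)} - 4621348 = \left(\left(-6 - 33\right) + 1310 \left(18 + 8 \left(-22\right)\right)\right) - 4621348 = \left(-39 + 1310 \left(18 - 176\right)\right) - 4621348 = \left(-39 + 1310 \left(-158\right)\right) - 4621348 = \left(-39 - 206980\right) - 4621348 = -207019 - 4621348 = -4828367$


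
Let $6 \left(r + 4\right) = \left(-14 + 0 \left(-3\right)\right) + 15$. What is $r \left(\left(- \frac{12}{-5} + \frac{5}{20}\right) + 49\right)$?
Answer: $- \frac{23759}{120} \approx -197.99$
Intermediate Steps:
$r = - \frac{23}{6}$ ($r = -4 + \frac{\left(-14 + 0 \left(-3\right)\right) + 15}{6} = -4 + \frac{\left(-14 + 0\right) + 15}{6} = -4 + \frac{-14 + 15}{6} = -4 + \frac{1}{6} \cdot 1 = -4 + \frac{1}{6} = - \frac{23}{6} \approx -3.8333$)
$r \left(\left(- \frac{12}{-5} + \frac{5}{20}\right) + 49\right) = - \frac{23 \left(\left(- \frac{12}{-5} + \frac{5}{20}\right) + 49\right)}{6} = - \frac{23 \left(\left(\left(-12\right) \left(- \frac{1}{5}\right) + 5 \cdot \frac{1}{20}\right) + 49\right)}{6} = - \frac{23 \left(\left(\frac{12}{5} + \frac{1}{4}\right) + 49\right)}{6} = - \frac{23 \left(\frac{53}{20} + 49\right)}{6} = \left(- \frac{23}{6}\right) \frac{1033}{20} = - \frac{23759}{120}$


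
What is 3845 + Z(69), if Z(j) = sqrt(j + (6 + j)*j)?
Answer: 3845 + 2*sqrt(1311) ≈ 3917.4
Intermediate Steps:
Z(j) = sqrt(j + j*(6 + j))
3845 + Z(69) = 3845 + sqrt(69*(7 + 69)) = 3845 + sqrt(69*76) = 3845 + sqrt(5244) = 3845 + 2*sqrt(1311)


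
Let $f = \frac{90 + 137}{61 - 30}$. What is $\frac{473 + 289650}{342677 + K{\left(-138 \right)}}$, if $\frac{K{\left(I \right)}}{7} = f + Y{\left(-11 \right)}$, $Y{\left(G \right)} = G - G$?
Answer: $\frac{8993813}{10624576} \approx 0.84651$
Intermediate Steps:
$Y{\left(G \right)} = 0$
$f = \frac{227}{31} \approx 7.3226$
$K{\left(I \right)} = \frac{1589}{31}$ ($K{\left(I \right)} = 7 \left(\frac{227}{31} + 0\right) = 7 \cdot \frac{227}{31} = \frac{1589}{31}$)
$\frac{473 + 289650}{342677 + K{\left(-138 \right)}} = \frac{473 + 289650}{342677 + \frac{1589}{31}} = \frac{290123}{\frac{10624576}{31}} = 290123 \cdot \frac{31}{10624576} = \frac{8993813}{10624576}$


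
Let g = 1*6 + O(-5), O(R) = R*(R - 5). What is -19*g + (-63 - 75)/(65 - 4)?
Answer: -65042/61 ≈ -1066.3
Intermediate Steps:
O(R) = R*(-5 + R)
g = 56 (g = 1*6 - 5*(-5 - 5) = 6 - 5*(-10) = 6 + 50 = 56)
-19*g + (-63 - 75)/(65 - 4) = -19*56 + (-63 - 75)/(65 - 4) = -1064 - 138/61 = -65042/61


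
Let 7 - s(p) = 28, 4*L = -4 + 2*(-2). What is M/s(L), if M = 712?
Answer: -712/21 ≈ -33.905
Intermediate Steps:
L = -2 (L = (-4 + 2*(-2))/4 = (-4 - 4)/4 = (¼)*(-8) = -2)
s(p) = -21 (s(p) = 7 - 1*28 = 7 - 28 = -21)
M/s(L) = 712/(-21) = 712*(-1/21) = -712/21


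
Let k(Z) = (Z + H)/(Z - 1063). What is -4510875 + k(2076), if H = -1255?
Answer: -4569515554/1013 ≈ -4.5109e+6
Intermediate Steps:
k(Z) = (-1255 + Z)/(-1063 + Z) (k(Z) = (Z - 1255)/(Z - 1063) = (-1255 + Z)/(-1063 + Z))
-4510875 + k(2076) = -4510875 + (-1255 + 2076)/(-1063 + 2076) = -4510875 + 821/1013 = -4569515554/1013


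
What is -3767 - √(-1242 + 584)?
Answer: -3767 - I*√658 ≈ -3767.0 - 25.652*I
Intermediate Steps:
-3767 - √(-1242 + 584) = -3767 - √(-658) = -3767 - I*√658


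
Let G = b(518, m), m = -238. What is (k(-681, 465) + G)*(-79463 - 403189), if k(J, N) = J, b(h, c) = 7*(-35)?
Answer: 446935752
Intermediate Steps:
b(h, c) = -245
G = -245
(k(-681, 465) + G)*(-79463 - 403189) = (-681 - 245)*(-79463 - 403189) = -926*(-482652) = 446935752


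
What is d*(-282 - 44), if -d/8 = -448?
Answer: -1168384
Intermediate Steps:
d = 3584 (d = -8*(-448) = 3584)
d*(-282 - 44) = 3584*(-282 - 44) = 3584*(-326) = -1168384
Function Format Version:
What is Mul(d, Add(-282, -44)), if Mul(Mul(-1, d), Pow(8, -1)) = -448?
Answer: -1168384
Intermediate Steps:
d = 3584 (d = Mul(-8, -448) = 3584)
Mul(d, Add(-282, -44)) = Mul(3584, Add(-282, -44)) = Mul(3584, -326) = -1168384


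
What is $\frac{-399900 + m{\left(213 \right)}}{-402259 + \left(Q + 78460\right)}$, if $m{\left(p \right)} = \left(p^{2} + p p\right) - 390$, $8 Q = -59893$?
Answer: $\frac{2476416}{2650285} \approx 0.9344$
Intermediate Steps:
$Q = - \frac{59893}{8}$ ($Q = \frac{1}{8} \left(-59893\right) = - \frac{59893}{8} \approx -7486.6$)
$m{\left(p \right)} = -390 + 2 p^{2}$ ($m{\left(p \right)} = \left(p^{2} + p^{2}\right) - 390 = 2 p^{2} - 390 = -390 + 2 p^{2}$)
$\frac{-399900 + m{\left(213 \right)}}{-402259 + \left(Q + 78460\right)} = \frac{-399900 - \left(390 - 2 \cdot 213^{2}\right)}{-402259 + \left(- \frac{59893}{8} + 78460\right)} = \frac{-399900 + \left(-390 + 2 \cdot 45369\right)}{-402259 + \frac{567787}{8}} = \frac{-399900 + \left(-390 + 90738\right)}{- \frac{2650285}{8}} = \left(-399900 + 90348\right) \left(- \frac{8}{2650285}\right) = \left(-309552\right) \left(- \frac{8}{2650285}\right) = \frac{2476416}{2650285}$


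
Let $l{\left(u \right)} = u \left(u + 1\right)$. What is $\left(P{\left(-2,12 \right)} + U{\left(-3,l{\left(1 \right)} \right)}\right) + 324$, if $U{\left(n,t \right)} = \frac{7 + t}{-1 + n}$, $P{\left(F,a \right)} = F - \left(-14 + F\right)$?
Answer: $\frac{1343}{4} \approx 335.75$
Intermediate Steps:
$P{\left(F,a \right)} = 14$
$l{\left(u \right)} = u \left(1 + u\right)$
$U{\left(n,t \right)} = \frac{7 + t}{-1 + n}$
$\left(P{\left(-2,12 \right)} + U{\left(-3,l{\left(1 \right)} \right)}\right) + 324 = \left(14 + \frac{7 + 1 \left(1 + 1\right)}{-1 - 3}\right) + 324 = \left(14 + \frac{7 + 1 \cdot 2}{-4}\right) + 324 = \left(14 - \frac{7 + 2}{4}\right) + 324 = \left(14 - \frac{9}{4}\right) + 324 = \frac{47}{4} + 324 = \frac{1343}{4}$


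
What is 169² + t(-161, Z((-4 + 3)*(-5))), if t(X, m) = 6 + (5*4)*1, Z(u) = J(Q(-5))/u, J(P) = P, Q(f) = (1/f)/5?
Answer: 28587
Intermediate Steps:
Q(f) = 1/(5*f) (Q(f) = (⅕)/f = 1/(5*f))
Z(u) = -1/(25*u) (Z(u) = ((⅕)/(-5))/u = ((⅕)*(-⅕))/u = -1/(25*u))
t(X, m) = 26 (t(X, m) = 6 + 20*1 = 6 + 20 = 26)
169² + t(-161, Z((-4 + 3)*(-5))) = 169² + 26 = 28561 + 26 = 28587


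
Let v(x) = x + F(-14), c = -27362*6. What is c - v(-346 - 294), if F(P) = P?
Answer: -163518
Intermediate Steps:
c = -164172
v(x) = -14 + x (v(x) = x - 14 = -14 + x)
c - v(-346 - 294) = -164172 - (-14 + (-346 - 294)) = -164172 - (-14 - 640) = -164172 - 1*(-654) = -164172 + 654 = -163518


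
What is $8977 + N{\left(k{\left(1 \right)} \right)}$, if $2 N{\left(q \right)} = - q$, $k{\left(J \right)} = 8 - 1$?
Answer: $\frac{17947}{2} \approx 8973.5$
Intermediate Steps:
$k{\left(J \right)} = 7$
$N{\left(q \right)} = - \frac{q}{2}$ ($N{\left(q \right)} = \frac{\left(-1\right) q}{2} = - \frac{q}{2}$)
$8977 + N{\left(k{\left(1 \right)} \right)} = 8977 - \frac{7}{2} = \frac{17947}{2}$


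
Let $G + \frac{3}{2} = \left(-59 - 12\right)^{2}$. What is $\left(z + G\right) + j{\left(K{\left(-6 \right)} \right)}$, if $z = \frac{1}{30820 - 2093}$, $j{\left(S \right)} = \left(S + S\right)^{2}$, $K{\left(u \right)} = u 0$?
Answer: $\frac{289539435}{57454} \approx 5039.5$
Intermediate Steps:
$K{\left(u \right)} = 0$
$j{\left(S \right)} = 4 S^{2}$ ($j{\left(S \right)} = \left(2 S\right)^{2} = 4 S^{2}$)
$G = \frac{10079}{2}$ ($G = - \frac{3}{2} + \left(-59 - 12\right)^{2} = - \frac{3}{2} + \left(-71\right)^{2} = - \frac{3}{2} + 5041 = \frac{10079}{2} \approx 5039.5$)
$z = \frac{1}{28727} \approx 3.481 \cdot 10^{-5}$
$\left(z + G\right) + j{\left(K{\left(-6 \right)} \right)} = \left(\frac{1}{28727} + \frac{10079}{2}\right) + 4 \cdot 0^{2} = \frac{289539435}{57454} + 4 \cdot 0 = \frac{289539435}{57454} + 0 = \frac{289539435}{57454}$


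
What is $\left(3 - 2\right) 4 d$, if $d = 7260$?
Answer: $29040$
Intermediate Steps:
$\left(3 - 2\right) 4 d = \left(3 - 2\right) 4 \cdot 7260 = 1 \cdot 4 \cdot 7260 = 4 \cdot 7260 = 29040$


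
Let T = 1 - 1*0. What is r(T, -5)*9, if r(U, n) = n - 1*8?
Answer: -117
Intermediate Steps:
T = 1 (T = 1 + 0 = 1)
r(U, n) = -8 + n (r(U, n) = n - 8 = -8 + n)
r(T, -5)*9 = (-8 - 5)*9 = -13*9 = -117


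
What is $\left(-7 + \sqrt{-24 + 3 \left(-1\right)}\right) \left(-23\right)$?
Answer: $161 - 69 i \sqrt{3} \approx 161.0 - 119.51 i$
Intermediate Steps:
$\left(-7 + \sqrt{-24 + 3 \left(-1\right)}\right) \left(-23\right) = \left(-7 + \sqrt{-24 - 3}\right) \left(-23\right) = \left(-7 + \sqrt{-27}\right) \left(-23\right) = \left(-7 + 3 i \sqrt{3}\right) \left(-23\right) = 161 - 69 i \sqrt{3}$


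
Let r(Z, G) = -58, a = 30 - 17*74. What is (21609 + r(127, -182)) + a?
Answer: 20323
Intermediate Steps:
a = -1228 (a = 30 - 1258 = -1228)
(21609 + r(127, -182)) + a = (21609 - 58) - 1228 = 21551 - 1228 = 20323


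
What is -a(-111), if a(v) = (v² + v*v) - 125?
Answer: -24517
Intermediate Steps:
a(v) = -125 + 2*v² (a(v) = (v² + v²) - 125 = 2*v² - 125 = -125 + 2*v²)
-a(-111) = -(-125 + 2*(-111)²) = -(-125 + 2*12321) = -(-125 + 24642) = -1*24517 = -24517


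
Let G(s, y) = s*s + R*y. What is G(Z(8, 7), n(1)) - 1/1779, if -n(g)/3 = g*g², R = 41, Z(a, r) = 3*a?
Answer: 805886/1779 ≈ 453.00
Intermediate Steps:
n(g) = -3*g³ (n(g) = -3*g*g² = -3*g³)
G(s, y) = s² + 41*y (G(s, y) = s*s + 41*y = s² + 41*y)
G(Z(8, 7), n(1)) - 1/1779 = ((3*8)² + 41*(-3*1³)) - 1/1779 = (24² + 41*(-3*1)) - 1*1/1779 = (576 + 41*(-3)) - 1/1779 = (576 - 123) - 1/1779 = 453 - 1/1779 = 805886/1779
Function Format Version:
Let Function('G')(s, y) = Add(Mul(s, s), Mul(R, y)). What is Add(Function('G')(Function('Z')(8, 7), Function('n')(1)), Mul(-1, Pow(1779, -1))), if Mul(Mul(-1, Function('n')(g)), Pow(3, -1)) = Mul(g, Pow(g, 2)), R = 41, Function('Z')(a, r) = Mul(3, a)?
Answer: Rational(805886, 1779) ≈ 453.00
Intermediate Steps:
Function('n')(g) = Mul(-3, Pow(g, 3)) (Function('n')(g) = Mul(-3, Mul(g, Pow(g, 2))) = Mul(-3, Pow(g, 3)))
Function('G')(s, y) = Add(Pow(s, 2), Mul(41, y)) (Function('G')(s, y) = Add(Mul(s, s), Mul(41, y)) = Add(Pow(s, 2), Mul(41, y)))
Add(Function('G')(Function('Z')(8, 7), Function('n')(1)), Mul(-1, Pow(1779, -1))) = Add(Add(Pow(Mul(3, 8), 2), Mul(41, Mul(-3, Pow(1, 3)))), Mul(-1, Pow(1779, -1))) = Add(Add(Pow(24, 2), Mul(41, Mul(-3, 1))), Mul(-1, Rational(1, 1779))) = Add(Add(576, Mul(41, -3)), Rational(-1, 1779)) = Add(Add(576, -123), Rational(-1, 1779)) = Add(453, Rational(-1, 1779)) = Rational(805886, 1779)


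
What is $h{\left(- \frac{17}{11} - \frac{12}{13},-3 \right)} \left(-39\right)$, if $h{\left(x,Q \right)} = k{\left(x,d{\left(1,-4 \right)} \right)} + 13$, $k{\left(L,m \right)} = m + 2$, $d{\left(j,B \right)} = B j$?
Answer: $-429$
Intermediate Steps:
$k{\left(L,m \right)} = 2 + m$
$h{\left(x,Q \right)} = 11$ ($h{\left(x,Q \right)} = \left(2 - 4\right) + 13 = -2 + 13 = 11$)
$h{\left(- \frac{17}{11} - \frac{12}{13},-3 \right)} \left(-39\right) = 11 \left(-39\right) = -429$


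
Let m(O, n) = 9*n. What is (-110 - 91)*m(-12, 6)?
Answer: -10854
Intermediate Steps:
(-110 - 91)*m(-12, 6) = (-110 - 91)*(9*6) = -201*54 = -10854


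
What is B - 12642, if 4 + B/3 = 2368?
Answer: -5550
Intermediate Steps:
B = 7092 (B = -12 + 3*2368 = -12 + 7104 = 7092)
B - 12642 = 7092 - 12642 = -5550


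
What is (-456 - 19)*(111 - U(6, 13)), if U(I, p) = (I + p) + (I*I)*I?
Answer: 58900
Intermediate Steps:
U(I, p) = I + p + I**3 (U(I, p) = (I + p) + I**2*I = (I + p) + I**3 = I + p + I**3)
(-456 - 19)*(111 - U(6, 13)) = (-456 - 19)*(111 - (6 + 13 + 6**3)) = -475*(111 - (6 + 13 + 216)) = -475*(111 - 1*235) = -475*(111 - 235) = -475*(-124) = 58900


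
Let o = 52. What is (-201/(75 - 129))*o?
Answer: 1742/9 ≈ 193.56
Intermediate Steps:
(-201/(75 - 129))*o = (-201/(75 - 129))*52 = (-201/(-54))*52 = -1/54*(-201)*52 = (67/18)*52 = 1742/9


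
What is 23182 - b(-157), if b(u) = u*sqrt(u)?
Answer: 23182 + 157*I*sqrt(157) ≈ 23182.0 + 1967.2*I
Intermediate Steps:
b(u) = u**(3/2)
23182 - b(-157) = 23182 - (-157)**(3/2) = 23182 - (-157)*I*sqrt(157) = 23182 + 157*I*sqrt(157)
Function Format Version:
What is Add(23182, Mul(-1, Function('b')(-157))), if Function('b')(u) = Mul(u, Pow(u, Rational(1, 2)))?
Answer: Add(23182, Mul(157, I, Pow(157, Rational(1, 2)))) ≈ Add(23182., Mul(1967.2, I))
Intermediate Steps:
Function('b')(u) = Pow(u, Rational(3, 2))
Add(23182, Mul(-1, Function('b')(-157))) = Add(23182, Mul(-1, Pow(-157, Rational(3, 2)))) = Add(23182, Mul(-1, Mul(-157, I, Pow(157, Rational(1, 2))))) = Add(23182, Mul(157, I, Pow(157, Rational(1, 2))))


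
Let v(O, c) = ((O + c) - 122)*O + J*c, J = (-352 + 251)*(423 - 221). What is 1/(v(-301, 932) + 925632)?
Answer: -1/18242241 ≈ -5.4818e-8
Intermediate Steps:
J = -20402 (J = -101*202 = -20402)
v(O, c) = -20402*c + O*(-122 + O + c) (v(O, c) = ((O + c) - 122)*O - 20402*c = (-122 + O + c)*O - 20402*c = O*(-122 + O + c) - 20402*c = -20402*c + O*(-122 + O + c))
1/(v(-301, 932) + 925632) = 1/(((-301)**2 - 20402*932 - 122*(-301) - 301*932) + 925632) = 1/((90601 - 19014664 + 36722 - 280532) + 925632) = 1/(-19167873 + 925632) = 1/(-18242241) = -1/18242241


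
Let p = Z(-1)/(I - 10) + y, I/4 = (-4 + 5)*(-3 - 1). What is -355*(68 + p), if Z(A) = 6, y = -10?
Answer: -266605/13 ≈ -20508.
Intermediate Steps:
I = -16 (I = 4*((-4 + 5)*(-3 - 1)) = 4*(1*(-4)) = 4*(-4) = -16)
p = -133/13 (p = 6/(-16 - 10) - 10 = 6/(-26) - 10 = -1/26*6 - 10 = -3/13 - 10 = -133/13 ≈ -10.231)
-355*(68 + p) = -355*(68 - 133/13) = -355*751/13 = -266605/13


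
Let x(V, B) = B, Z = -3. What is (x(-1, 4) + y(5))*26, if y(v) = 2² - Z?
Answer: 286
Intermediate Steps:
y(v) = 7 (y(v) = 2² - 1*(-3) = 4 + 3 = 7)
(x(-1, 4) + y(5))*26 = (4 + 7)*26 = 11*26 = 286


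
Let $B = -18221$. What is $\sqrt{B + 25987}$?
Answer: $\sqrt{7766} \approx 88.125$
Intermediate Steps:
$\sqrt{B + 25987} = \sqrt{-18221 + 25987} = \sqrt{7766}$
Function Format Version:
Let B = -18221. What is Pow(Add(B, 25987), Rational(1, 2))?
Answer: Pow(7766, Rational(1, 2)) ≈ 88.125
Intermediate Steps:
Pow(Add(B, 25987), Rational(1, 2)) = Pow(Add(-18221, 25987), Rational(1, 2)) = Pow(7766, Rational(1, 2))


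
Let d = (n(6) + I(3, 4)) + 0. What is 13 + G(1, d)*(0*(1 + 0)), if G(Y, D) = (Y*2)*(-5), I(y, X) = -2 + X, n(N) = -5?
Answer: 13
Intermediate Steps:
d = -3 (d = (-5 + (-2 + 4)) + 0 = (-5 + 2) + 0 = -3 + 0 = -3)
G(Y, D) = -10*Y (G(Y, D) = (2*Y)*(-5) = -10*Y)
13 + G(1, d)*(0*(1 + 0)) = 13 + (-10*1)*(0*(1 + 0)) = 13 - 0 = 13 - 10*0 = 13 + 0 = 13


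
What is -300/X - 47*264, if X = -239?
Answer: -2965212/239 ≈ -12407.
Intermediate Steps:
-300/X - 47*264 = -300/(-239) - 47*264 = -300*(-1/239) - 12408 = 300/239 - 12408 = -2965212/239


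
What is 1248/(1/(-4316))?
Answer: -5386368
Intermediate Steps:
1248/(1/(-4316)) = 1248/(-1/4316) = 1248*(-4316) = -5386368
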